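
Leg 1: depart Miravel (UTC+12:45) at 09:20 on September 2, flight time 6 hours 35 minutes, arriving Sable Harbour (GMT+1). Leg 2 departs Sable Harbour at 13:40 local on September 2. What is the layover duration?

9 hours 30 minutes

Convert departure to UTC: 09:20 − 12:45 = 20:35 UTC on Sep 1.
Add 6 hours 35 minutes flight time → 03:10 UTC (Sep 2).
Sable Harbour is UTC+1:00, so local arrival = 03:10 + 1:00 = 04:10 on Sep 2.
Layover = 13:40 − 04:10 = 9 hours 30 minutes.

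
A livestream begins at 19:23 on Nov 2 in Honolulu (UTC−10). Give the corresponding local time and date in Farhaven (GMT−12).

17:23 on November 2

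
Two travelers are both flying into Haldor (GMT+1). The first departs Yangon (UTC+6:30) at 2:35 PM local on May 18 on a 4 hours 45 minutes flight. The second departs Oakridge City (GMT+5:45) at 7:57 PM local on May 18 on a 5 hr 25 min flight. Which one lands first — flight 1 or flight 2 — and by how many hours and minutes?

the first, by 6 hours 47 minutes

Flight 1 in UTC: 2:35 PM − 6:30 = 8:05 AM on May 18.
+4 hours and 45 minutes → arrive 12:50 PM UTC on May 18.
Flight 2 in UTC: 7:57 PM − 5:45 = 2:12 PM on May 18.
+5 hours 25 minutes → arrive 7:37 PM UTC on May 18.
Flight 1 lands earlier by 6 hours 47 minutes.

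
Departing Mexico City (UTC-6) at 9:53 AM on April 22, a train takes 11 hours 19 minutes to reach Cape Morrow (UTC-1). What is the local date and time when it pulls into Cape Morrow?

2:12 AM on April 23

Convert departure to UTC: 9:53 AM + 6:00 = 3:53 PM UTC on Apr 22.
Add 11 hours 19 minutes travel time → 3:12 AM UTC (Apr 23).
Cape Morrow is UTC−1:00, so local arrival = 3:12 AM − 1:00 = 2:12 AM on Apr 23.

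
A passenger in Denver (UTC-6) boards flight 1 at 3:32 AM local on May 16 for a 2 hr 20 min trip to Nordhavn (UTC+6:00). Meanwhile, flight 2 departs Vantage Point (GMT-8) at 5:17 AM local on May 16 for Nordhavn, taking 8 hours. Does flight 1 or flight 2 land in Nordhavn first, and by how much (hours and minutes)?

the first, by 9 hours 25 minutes

Flight 1 in UTC: 3:32 AM + 6:00 = 9:32 AM on May 16.
+2 hours 20 minutes → arrive 11:52 AM UTC on May 16.
Flight 2 in UTC: 5:17 AM + 8:00 = 1:17 PM on May 16.
+8 hours → arrive 9:17 PM UTC on May 16.
Flight 1 lands earlier by 9 hours 25 minutes.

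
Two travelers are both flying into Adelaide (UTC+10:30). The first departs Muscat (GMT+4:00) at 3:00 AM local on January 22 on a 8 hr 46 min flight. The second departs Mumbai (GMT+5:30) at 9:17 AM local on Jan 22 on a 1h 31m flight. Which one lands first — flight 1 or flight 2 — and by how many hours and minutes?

Flight 1 in UTC: 3:00 AM − 4:00 = 11:00 PM on Jan 21.
+8 hours 46 minutes → arrive 7:46 AM UTC on Jan 22.
Flight 2 in UTC: 9:17 AM − 5:30 = 3:47 AM on Jan 22.
+1 hour and 31 minutes → arrive 5:18 AM UTC on Jan 22.
Flight 2 lands earlier by 2 hours 28 minutes.

the second, by 2 hours 28 minutes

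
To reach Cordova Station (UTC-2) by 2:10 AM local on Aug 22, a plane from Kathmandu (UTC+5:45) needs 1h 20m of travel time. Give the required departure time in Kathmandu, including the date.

8:35 AM on Aug 22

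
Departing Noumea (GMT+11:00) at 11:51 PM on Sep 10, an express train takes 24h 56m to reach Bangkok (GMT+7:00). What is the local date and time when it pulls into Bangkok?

Convert departure to UTC: 11:51 PM − 11:00 = 12:51 PM UTC on Sep 10.
Add 24 hours and 56 minutes travel time → 1:47 PM UTC (Sep 11).
Bangkok is UTC+7:00, so local arrival = 1:47 PM + 7:00 = 8:47 PM on Sep 11.

8:47 PM on September 11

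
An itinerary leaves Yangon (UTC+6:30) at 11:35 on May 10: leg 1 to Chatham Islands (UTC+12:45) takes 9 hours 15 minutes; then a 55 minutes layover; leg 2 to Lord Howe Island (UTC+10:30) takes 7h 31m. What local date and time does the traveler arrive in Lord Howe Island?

09:16 on May 11

Convert departure to UTC: 11:35 − 6:30 = 05:05 UTC on May 10.
Add 9 hours 15 minutes leg 1 → 14:20 UTC.
Add 55 minutes layover in Chatham Islands → 15:15 UTC.
Add 7 hours 31 minutes leg 2 → 22:46 UTC.
Lord Howe Island is UTC+10:30, so local arrival = 22:46 + 10:30 = 09:16 on May 11.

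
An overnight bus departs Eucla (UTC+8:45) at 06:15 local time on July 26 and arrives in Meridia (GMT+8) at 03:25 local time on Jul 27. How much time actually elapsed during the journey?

21 hours 55 minutes

Departure in UTC: 06:15 − 8:45 = 21:30 on Jul 25.
Arrival in UTC: 03:25 − 8:00 = 19:25 on Jul 26.
Elapsed = 19:25 − 21:30 (+1 day) = 21 hours 55 minutes.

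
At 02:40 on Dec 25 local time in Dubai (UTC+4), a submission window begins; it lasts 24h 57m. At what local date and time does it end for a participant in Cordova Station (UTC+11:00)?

Convert start to UTC: 02:40 − 4:00 = 22:40 UTC on Dec 24.
Add 24 hours 57 minutes duration → 23:37 UTC (Dec 25).
Cordova Station is UTC+11:00, so local end time = 23:37 + 11:00 = 10:37 on Dec 26.

10:37 on Dec 26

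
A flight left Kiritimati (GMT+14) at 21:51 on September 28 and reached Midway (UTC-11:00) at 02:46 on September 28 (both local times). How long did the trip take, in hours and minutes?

5 hours 55 minutes

Departure in UTC: 21:51 − 14:00 = 07:51 on Sep 28.
Arrival in UTC: 02:46 + 11:00 = 13:46 on Sep 28.
Elapsed = 13:46 − 07:51 = 5 hours 55 minutes.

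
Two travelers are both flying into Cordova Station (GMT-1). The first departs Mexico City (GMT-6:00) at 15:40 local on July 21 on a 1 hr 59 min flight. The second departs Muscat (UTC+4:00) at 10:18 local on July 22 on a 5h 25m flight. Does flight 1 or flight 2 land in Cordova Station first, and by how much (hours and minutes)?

the first, by 12 hours 4 minutes

Flight 1 in UTC: 15:40 + 6:00 = 21:40 on Jul 21.
+1 hour 59 minutes → arrive 23:39 UTC on Jul 21.
Flight 2 in UTC: 10:18 − 4:00 = 06:18 on Jul 22.
+5 hours 25 minutes → arrive 11:43 UTC on Jul 22.
Flight 1 lands earlier by 12 hours 4 minutes.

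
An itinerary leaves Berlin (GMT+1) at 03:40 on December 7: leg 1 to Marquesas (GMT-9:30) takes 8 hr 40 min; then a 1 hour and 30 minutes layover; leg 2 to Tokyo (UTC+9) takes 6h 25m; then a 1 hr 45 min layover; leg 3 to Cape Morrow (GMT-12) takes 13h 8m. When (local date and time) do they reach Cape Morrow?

22:08 on December 7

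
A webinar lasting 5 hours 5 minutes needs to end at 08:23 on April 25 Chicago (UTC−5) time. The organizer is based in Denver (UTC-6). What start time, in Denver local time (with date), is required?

02:18 on Apr 25

Target end time in UTC: 08:23 + 5:00 = 13:23 on Apr 25.
Subtract 5 hours and 5 minutes → start 08:18 UTC on Apr 25.
Denver is UTC−6:00: 08:18 − 6:00 = 02:18 on Apr 25.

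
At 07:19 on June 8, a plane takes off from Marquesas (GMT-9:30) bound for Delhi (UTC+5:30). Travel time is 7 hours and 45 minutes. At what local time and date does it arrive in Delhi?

06:04 on June 9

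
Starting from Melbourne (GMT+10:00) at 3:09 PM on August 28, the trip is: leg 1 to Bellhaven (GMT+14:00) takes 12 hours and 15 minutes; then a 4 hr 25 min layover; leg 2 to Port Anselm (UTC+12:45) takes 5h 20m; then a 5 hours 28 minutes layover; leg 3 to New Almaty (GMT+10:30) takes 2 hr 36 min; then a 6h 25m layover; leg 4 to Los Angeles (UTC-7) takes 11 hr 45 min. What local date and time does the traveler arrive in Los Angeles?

10:23 PM on August 29

Convert departure to UTC: 3:09 PM − 10:00 = 5:09 AM UTC on Aug 28.
Add 12 hours and 15 minutes leg 1 → 5:24 PM UTC.
Add 4 hours and 25 minutes layover in Bellhaven → 9:49 PM UTC.
Add 5 hours and 20 minutes leg 2 → 3:09 AM UTC (Aug 29).
Add 5 hours 28 minutes layover in Port Anselm → 8:37 AM UTC.
Add 2 hours and 36 minutes leg 3 → 11:13 AM UTC.
Add 6 hours and 25 minutes layover in New Almaty → 5:38 PM UTC.
Add 11 hours 45 minutes leg 4 → 5:23 AM UTC (Aug 30).
Los Angeles is UTC−7:00, so local arrival = 5:23 AM − 7:00 = 10:23 PM on Aug 29.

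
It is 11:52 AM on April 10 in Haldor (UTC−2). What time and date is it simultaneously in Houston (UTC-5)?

8:52 AM on Apr 10

In UTC: 11:52 AM + 2:00 = 1:52 PM on Apr 10.
Houston is UTC−5:00: 1:52 PM − 5:00 = 8:52 AM on Apr 10.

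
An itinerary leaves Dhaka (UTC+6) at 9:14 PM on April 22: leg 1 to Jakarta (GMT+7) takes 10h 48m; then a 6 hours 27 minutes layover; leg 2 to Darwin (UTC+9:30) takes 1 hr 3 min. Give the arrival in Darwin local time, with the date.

Convert departure to UTC: 9:14 PM − 6:00 = 3:14 PM UTC on Apr 22.
Add 10 hours and 48 minutes leg 1 → 2:02 AM UTC (Apr 23).
Add 6 hours 27 minutes layover in Jakarta → 8:29 AM UTC.
Add 1 hour and 3 minutes leg 2 → 9:32 AM UTC.
Darwin is UTC+9:30, so local arrival = 9:32 AM + 9:30 = 7:02 PM on Apr 23.

7:02 PM on April 23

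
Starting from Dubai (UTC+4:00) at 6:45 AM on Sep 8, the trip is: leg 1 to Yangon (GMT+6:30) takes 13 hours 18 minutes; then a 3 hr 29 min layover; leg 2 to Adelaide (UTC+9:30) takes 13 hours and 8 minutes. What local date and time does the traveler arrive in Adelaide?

6:10 PM on September 9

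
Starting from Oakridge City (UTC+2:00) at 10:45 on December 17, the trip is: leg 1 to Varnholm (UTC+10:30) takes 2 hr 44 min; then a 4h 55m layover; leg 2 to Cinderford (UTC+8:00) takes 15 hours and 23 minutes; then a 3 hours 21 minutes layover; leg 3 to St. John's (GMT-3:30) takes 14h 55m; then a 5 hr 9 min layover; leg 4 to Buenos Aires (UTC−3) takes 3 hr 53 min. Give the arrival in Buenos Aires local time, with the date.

08:05 on December 19

Convert departure to UTC: 10:45 − 2:00 = 08:45 UTC on Dec 17.
Add 2 hours 44 minutes leg 1 → 11:29 UTC.
Add 4 hours 55 minutes layover in Varnholm → 16:24 UTC.
Add 15 hours 23 minutes leg 2 → 07:47 UTC (Dec 18).
Add 3 hours 21 minutes layover in Cinderford → 11:08 UTC.
Add 14 hours 55 minutes leg 3 → 02:03 UTC (Dec 19).
Add 5 hours and 9 minutes layover in St. John's → 07:12 UTC.
Add 3 hours 53 minutes leg 4 → 11:05 UTC.
Buenos Aires is UTC−3:00, so local arrival = 11:05 − 3:00 = 08:05 on Dec 19.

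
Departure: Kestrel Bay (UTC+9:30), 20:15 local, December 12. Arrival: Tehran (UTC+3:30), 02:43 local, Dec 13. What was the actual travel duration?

12 hours 28 minutes

Tehran is 6:00 behind Kestrel Bay.
Clock-face elapsed time (ignoring zones) is 6 hours 28 minutes.
Actual elapsed = 6 hours 28 minutes + 6:00 = 12 hours 28 minutes.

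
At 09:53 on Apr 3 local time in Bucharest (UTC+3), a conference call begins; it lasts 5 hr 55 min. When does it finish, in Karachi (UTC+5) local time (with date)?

17:48 on April 3

Convert start to UTC: 09:53 − 3:00 = 06:53 UTC on Apr 3.
Add 5 hours 55 minutes duration → 12:48 UTC.
Karachi is UTC+5:00, so local end time = 12:48 + 5:00 = 17:48 on Apr 3.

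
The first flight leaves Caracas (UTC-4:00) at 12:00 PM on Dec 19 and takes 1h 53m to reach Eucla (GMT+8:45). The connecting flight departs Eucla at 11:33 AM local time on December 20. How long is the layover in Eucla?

8 hours 55 minutes

Convert departure to UTC: 12:00 PM + 4:00 = 4:00 PM UTC on Dec 19.
Add 1 hour 53 minutes flight time → 5:53 PM UTC.
Eucla is UTC+8:45, so local arrival = 5:53 PM + 8:45 = 2:38 AM on Dec 20.
Layover = 11:33 AM − 2:38 AM = 8 hours 55 minutes.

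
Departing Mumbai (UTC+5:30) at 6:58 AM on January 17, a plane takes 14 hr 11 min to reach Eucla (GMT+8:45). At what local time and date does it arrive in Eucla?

Convert departure to UTC: 6:58 AM − 5:30 = 1:28 AM UTC on Jan 17.
Add 14 hours and 11 minutes travel time → 3:39 PM UTC.
Eucla is UTC+8:45, so local arrival = 3:39 PM + 8:45 = 12:24 AM on Jan 18.

12:24 AM on January 18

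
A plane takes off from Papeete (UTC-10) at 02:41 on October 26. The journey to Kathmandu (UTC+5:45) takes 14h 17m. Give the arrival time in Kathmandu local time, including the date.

08:43 on October 27

Kathmandu is 15:45 ahead of Papeete.
After 14 hours and 17 minutes it is 16:58 in Papeete.
Shift by the zone difference: 16:58 + 15:45 = 08:43 on Oct 27 in Kathmandu.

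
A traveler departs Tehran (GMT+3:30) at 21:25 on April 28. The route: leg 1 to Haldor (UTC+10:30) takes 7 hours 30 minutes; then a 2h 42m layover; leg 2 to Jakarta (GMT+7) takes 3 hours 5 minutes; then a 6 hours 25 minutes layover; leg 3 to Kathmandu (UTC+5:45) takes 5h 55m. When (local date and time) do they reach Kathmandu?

Convert departure to UTC: 21:25 − 3:30 = 17:55 UTC on Apr 28.
Add 7 hours 30 minutes leg 1 → 01:25 UTC (Apr 29).
Add 2 hours and 42 minutes layover in Haldor → 04:07 UTC.
Add 3 hours and 5 minutes leg 2 → 07:12 UTC.
Add 6 hours 25 minutes layover in Jakarta → 13:37 UTC.
Add 5 hours 55 minutes leg 3 → 19:32 UTC.
Kathmandu is UTC+5:45, so local arrival = 19:32 + 5:45 = 01:17 on Apr 30.

01:17 on April 30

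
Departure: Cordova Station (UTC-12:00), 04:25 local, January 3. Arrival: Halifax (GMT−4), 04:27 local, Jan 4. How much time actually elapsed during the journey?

Departure in UTC: 04:25 + 12:00 = 16:25 on Jan 3.
Arrival in UTC: 04:27 + 4:00 = 08:27 on Jan 4.
Elapsed = 08:27 − 16:25 (+1 day) = 16 hours 2 minutes.

16 hours 2 minutes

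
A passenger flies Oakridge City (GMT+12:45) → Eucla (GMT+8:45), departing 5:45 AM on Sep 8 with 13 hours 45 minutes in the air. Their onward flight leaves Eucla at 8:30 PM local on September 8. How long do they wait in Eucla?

Convert departure to UTC: 5:45 AM − 12:45 = 5:00 PM UTC on Sep 7.
Add 13 hours and 45 minutes flight time → 6:45 AM UTC (Sep 8).
Eucla is UTC+8:45, so local arrival = 6:45 AM + 8:45 = 3:30 PM on Sep 8.
Layover = 8:30 PM − 3:30 PM = 5 hours.

5 hours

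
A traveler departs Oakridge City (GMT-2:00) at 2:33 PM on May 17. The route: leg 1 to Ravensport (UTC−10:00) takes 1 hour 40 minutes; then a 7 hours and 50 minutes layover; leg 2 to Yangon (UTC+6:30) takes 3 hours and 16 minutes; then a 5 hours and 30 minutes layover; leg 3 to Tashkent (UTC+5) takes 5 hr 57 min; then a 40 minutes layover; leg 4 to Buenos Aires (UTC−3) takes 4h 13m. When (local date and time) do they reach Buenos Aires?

6:39 PM on May 18

Convert departure to UTC: 2:33 PM + 2:00 = 4:33 PM UTC on May 17.
Add 1 hour and 40 minutes leg 1 → 6:13 PM UTC.
Add 7 hours and 50 minutes layover in Ravensport → 2:03 AM UTC (May 18).
Add 3 hours 16 minutes leg 2 → 5:19 AM UTC.
Add 5 hours 30 minutes layover in Yangon → 10:49 AM UTC.
Add 5 hours and 57 minutes leg 3 → 4:46 PM UTC.
Add 40 minutes layover in Tashkent → 5:26 PM UTC.
Add 4 hours 13 minutes leg 4 → 9:39 PM UTC.
Buenos Aires is UTC−3:00, so local arrival = 9:39 PM − 3:00 = 6:39 PM on May 18.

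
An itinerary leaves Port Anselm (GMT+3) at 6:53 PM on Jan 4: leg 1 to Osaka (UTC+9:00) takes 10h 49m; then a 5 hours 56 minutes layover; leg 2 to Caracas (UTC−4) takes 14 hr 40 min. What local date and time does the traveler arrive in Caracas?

Convert departure to UTC: 6:53 PM − 3:00 = 3:53 PM UTC on Jan 4.
Add 10 hours 49 minutes leg 1 → 2:42 AM UTC (Jan 5).
Add 5 hours 56 minutes layover in Osaka → 8:38 AM UTC.
Add 14 hours and 40 minutes leg 2 → 11:18 PM UTC.
Caracas is UTC−4:00, so local arrival = 11:18 PM − 4:00 = 7:18 PM on Jan 5.

7:18 PM on January 5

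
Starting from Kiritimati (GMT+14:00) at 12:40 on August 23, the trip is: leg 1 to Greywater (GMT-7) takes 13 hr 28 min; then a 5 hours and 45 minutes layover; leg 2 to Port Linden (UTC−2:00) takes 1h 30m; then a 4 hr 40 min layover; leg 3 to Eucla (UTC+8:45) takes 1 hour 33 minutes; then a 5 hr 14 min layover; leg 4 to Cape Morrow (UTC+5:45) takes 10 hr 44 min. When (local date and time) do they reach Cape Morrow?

Convert departure to UTC: 12:40 − 14:00 = 22:40 UTC on Aug 22.
Add 13 hours and 28 minutes leg 1 → 12:08 UTC (Aug 23).
Add 5 hours and 45 minutes layover in Greywater → 17:53 UTC.
Add 1 hour 30 minutes leg 2 → 19:23 UTC.
Add 4 hours and 40 minutes layover in Port Linden → 00:03 UTC (Aug 24).
Add 1 hour 33 minutes leg 3 → 01:36 UTC.
Add 5 hours 14 minutes layover in Eucla → 06:50 UTC.
Add 10 hours and 44 minutes leg 4 → 17:34 UTC.
Cape Morrow is UTC+5:45, so local arrival = 17:34 + 5:45 = 23:19 on Aug 24.

23:19 on Aug 24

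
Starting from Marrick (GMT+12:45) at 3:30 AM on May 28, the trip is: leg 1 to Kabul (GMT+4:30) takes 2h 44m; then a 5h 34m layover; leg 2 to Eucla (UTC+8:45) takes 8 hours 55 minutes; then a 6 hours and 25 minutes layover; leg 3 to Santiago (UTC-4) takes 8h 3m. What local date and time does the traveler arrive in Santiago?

Convert departure to UTC: 3:30 AM − 12:45 = 2:45 PM UTC on May 27.
Add 2 hours and 44 minutes leg 1 → 5:29 PM UTC.
Add 5 hours and 34 minutes layover in Kabul → 11:03 PM UTC.
Add 8 hours and 55 minutes leg 2 → 7:58 AM UTC (May 28).
Add 6 hours and 25 minutes layover in Eucla → 2:23 PM UTC.
Add 8 hours and 3 minutes leg 3 → 10:26 PM UTC.
Santiago is UTC−4:00, so local arrival = 10:26 PM − 4:00 = 6:26 PM on May 28.

6:26 PM on May 28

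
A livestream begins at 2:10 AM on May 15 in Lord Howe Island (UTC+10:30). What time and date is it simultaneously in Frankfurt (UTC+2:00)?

5:40 PM on May 14

In UTC: 2:10 AM − 10:30 = 3:40 PM on May 14.
Frankfurt is UTC+2:00: 3:40 PM + 2:00 = 5:40 PM on May 14.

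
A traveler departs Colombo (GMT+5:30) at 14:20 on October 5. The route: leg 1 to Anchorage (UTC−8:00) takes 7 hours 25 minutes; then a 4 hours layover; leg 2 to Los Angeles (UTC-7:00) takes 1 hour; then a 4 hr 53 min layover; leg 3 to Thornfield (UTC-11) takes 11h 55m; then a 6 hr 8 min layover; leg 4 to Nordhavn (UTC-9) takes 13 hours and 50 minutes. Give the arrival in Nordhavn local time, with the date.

01:01 on Oct 7

Convert departure to UTC: 14:20 − 5:30 = 08:50 UTC on Oct 5.
Add 7 hours 25 minutes leg 1 → 16:15 UTC.
Add 4 hours layover in Anchorage → 20:15 UTC.
Add 1 hour leg 2 → 21:15 UTC.
Add 4 hours 53 minutes layover in Los Angeles → 02:08 UTC (Oct 6).
Add 11 hours and 55 minutes leg 3 → 14:03 UTC.
Add 6 hours 8 minutes layover in Thornfield → 20:11 UTC.
Add 13 hours and 50 minutes leg 4 → 10:01 UTC (Oct 7).
Nordhavn is UTC−9:00, so local arrival = 10:01 − 9:00 = 01:01 on Oct 7.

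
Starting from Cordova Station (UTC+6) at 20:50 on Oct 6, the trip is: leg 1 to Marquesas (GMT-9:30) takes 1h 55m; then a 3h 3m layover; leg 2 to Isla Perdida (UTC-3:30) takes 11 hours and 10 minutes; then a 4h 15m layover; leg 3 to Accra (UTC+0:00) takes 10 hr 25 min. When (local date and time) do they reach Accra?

21:38 on Oct 7

Convert departure to UTC: 20:50 − 6:00 = 14:50 UTC on Oct 6.
Add 1 hour 55 minutes leg 1 → 16:45 UTC.
Add 3 hours 3 minutes layover in Marquesas → 19:48 UTC.
Add 11 hours and 10 minutes leg 2 → 06:58 UTC (Oct 7).
Add 4 hours and 15 minutes layover in Isla Perdida → 11:13 UTC.
Add 10 hours and 25 minutes leg 3 → 21:38 UTC.
Accra is UTC+0, so local arrival is the same: 21:38 on Oct 7.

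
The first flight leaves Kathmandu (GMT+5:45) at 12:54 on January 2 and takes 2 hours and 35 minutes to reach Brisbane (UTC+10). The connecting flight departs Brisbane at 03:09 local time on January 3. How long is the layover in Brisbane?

Convert departure to UTC: 12:54 − 5:45 = 07:09 UTC on Jan 2.
Add 2 hours and 35 minutes flight time → 09:44 UTC.
Brisbane is UTC+10:00, so local arrival = 09:44 + 10:00 = 19:44 on Jan 2.
Layover = 03:09 − 19:44 (+1 day) = 7 hours 25 minutes.

7 hours 25 minutes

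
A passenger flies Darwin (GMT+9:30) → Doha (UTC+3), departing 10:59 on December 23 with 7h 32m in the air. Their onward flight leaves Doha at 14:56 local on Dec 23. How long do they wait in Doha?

2 hours 55 minutes

Convert departure to UTC: 10:59 − 9:30 = 01:29 UTC on Dec 23.
Add 7 hours and 32 minutes flight time → 09:01 UTC.
Doha is UTC+3:00, so local arrival = 09:01 + 3:00 = 12:01 on Dec 23.
Layover = 14:56 − 12:01 = 2 hours 55 minutes.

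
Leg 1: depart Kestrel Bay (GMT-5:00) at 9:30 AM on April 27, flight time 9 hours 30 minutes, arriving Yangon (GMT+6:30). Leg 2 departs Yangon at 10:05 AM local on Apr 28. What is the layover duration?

Convert departure to UTC: 9:30 AM + 5:00 = 2:30 PM UTC on Apr 27.
Add 9 hours 30 minutes flight time → 12:00 AM UTC (Apr 28).
Yangon is UTC+6:30, so local arrival = 12:00 AM + 6:30 = 6:30 AM on Apr 28.
Layover = 10:05 AM − 6:30 AM = 3 hours 35 minutes.

3 hours 35 minutes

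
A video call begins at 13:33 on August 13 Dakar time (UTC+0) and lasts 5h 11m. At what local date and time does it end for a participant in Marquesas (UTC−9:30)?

Dakar is at UTC+0, so start is already 13:33 UTC on Aug 13.
Add 5 hours and 11 minutes duration → 18:44 UTC.
Marquesas is UTC−9:30, so local end time = 18:44 − 9:30 = 09:14 on Aug 13.

09:14 on August 13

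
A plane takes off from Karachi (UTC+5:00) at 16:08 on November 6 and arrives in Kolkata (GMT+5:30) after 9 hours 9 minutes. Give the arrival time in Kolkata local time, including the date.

Convert departure to UTC: 16:08 − 5:00 = 11:08 UTC on Nov 6.
Add 9 hours and 9 minutes travel time → 20:17 UTC.
Kolkata is UTC+5:30, so local arrival = 20:17 + 5:30 = 01:47 on Nov 7.

01:47 on November 7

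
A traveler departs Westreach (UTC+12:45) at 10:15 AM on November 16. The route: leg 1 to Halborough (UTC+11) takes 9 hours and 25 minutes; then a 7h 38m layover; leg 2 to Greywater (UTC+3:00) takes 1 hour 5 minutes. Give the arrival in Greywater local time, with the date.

Convert departure to UTC: 10:15 AM − 12:45 = 9:30 PM UTC on Nov 15.
Add 9 hours 25 minutes leg 1 → 6:55 AM UTC (Nov 16).
Add 7 hours and 38 minutes layover in Halborough → 2:33 PM UTC.
Add 1 hour and 5 minutes leg 2 → 3:38 PM UTC.
Greywater is UTC+3:00, so local arrival = 3:38 PM + 3:00 = 6:38 PM on Nov 16.

6:38 PM on Nov 16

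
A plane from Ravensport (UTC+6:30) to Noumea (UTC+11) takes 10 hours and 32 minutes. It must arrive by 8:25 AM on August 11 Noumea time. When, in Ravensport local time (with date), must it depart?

Target arrival in UTC: 8:25 AM − 11:00 = 9:25 PM on Aug 10.
Subtract 10 hours 32 minutes → departure 10:53 AM UTC on Aug 10.
Ravensport is UTC+6:30: 10:53 AM + 6:30 = 5:23 PM on Aug 10.

5:23 PM on August 10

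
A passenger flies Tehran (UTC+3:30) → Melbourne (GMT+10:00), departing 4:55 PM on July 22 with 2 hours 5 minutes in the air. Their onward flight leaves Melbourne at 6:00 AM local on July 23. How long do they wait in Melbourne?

4 hours 30 minutes

Convert departure to UTC: 4:55 PM − 3:30 = 1:25 PM UTC on Jul 22.
Add 2 hours 5 minutes flight time → 3:30 PM UTC.
Melbourne is UTC+10:00, so local arrival = 3:30 PM + 10:00 = 1:30 AM on Jul 23.
Layover = 6:00 AM − 1:30 AM = 4 hours 30 minutes.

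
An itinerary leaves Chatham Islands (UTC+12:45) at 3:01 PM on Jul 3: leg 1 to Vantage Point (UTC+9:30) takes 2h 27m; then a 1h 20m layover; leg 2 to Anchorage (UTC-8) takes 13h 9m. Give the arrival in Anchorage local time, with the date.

11:12 AM on Jul 3

Convert departure to UTC: 3:01 PM − 12:45 = 2:16 AM UTC on Jul 3.
Add 2 hours and 27 minutes leg 1 → 4:43 AM UTC.
Add 1 hour and 20 minutes layover in Vantage Point → 6:03 AM UTC.
Add 13 hours and 9 minutes leg 2 → 7:12 PM UTC.
Anchorage is UTC−8:00, so local arrival = 7:12 PM − 8:00 = 11:12 AM on Jul 3.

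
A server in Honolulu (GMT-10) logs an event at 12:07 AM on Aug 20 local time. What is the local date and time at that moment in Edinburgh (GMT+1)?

11:07 AM on August 20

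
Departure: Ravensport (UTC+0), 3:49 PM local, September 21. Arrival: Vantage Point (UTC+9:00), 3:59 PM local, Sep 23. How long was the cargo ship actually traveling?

Vantage Point is 9:00 ahead of Ravensport.
Clock-face elapsed time (ignoring zones) is 48 hours 10 minutes.
Actual elapsed = 48 hours 10 minutes − 9:00 = 39 hours 10 minutes.

39 hours 10 minutes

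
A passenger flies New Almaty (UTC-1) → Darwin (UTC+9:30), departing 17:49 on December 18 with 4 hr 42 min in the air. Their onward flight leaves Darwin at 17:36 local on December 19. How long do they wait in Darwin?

8 hours 35 minutes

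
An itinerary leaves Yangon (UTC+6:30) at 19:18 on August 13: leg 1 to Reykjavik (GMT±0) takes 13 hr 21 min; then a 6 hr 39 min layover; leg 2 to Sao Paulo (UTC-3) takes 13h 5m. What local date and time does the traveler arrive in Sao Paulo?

18:53 on Aug 14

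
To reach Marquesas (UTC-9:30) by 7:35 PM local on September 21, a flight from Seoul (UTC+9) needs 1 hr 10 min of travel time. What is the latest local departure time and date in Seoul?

Target arrival in UTC: 7:35 PM + 9:30 = 5:05 AM on Sep 22.
Subtract 1 hour 10 minutes → departure 3:55 AM UTC on Sep 22.
Seoul is UTC+9:00: 3:55 AM + 9:00 = 12:55 PM on Sep 22.

12:55 PM on September 22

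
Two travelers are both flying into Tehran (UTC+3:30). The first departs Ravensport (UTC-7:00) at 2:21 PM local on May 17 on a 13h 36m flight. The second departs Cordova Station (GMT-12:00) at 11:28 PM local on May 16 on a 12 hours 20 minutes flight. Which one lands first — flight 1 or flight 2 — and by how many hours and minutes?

Flight 1 in UTC: 2:21 PM + 7:00 = 9:21 PM on May 17.
+13 hours and 36 minutes → arrive 10:57 AM UTC on May 18.
Flight 2 in UTC: 11:28 PM + 12:00 = 11:28 AM on May 17.
+12 hours 20 minutes → arrive 11:48 PM UTC on May 17.
Flight 2 lands earlier by 11 hours 9 minutes.

the second, by 11 hours 9 minutes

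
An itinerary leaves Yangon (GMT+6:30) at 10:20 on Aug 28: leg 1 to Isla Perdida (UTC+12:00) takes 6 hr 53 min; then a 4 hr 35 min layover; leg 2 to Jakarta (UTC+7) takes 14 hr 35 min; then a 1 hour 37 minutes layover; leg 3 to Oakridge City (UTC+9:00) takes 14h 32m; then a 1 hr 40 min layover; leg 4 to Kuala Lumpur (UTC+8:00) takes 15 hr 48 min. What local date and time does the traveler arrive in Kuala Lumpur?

23:30 on August 30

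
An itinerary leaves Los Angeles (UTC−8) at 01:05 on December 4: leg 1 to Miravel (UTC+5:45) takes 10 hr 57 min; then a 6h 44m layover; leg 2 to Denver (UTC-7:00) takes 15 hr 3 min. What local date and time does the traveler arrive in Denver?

10:49 on Dec 5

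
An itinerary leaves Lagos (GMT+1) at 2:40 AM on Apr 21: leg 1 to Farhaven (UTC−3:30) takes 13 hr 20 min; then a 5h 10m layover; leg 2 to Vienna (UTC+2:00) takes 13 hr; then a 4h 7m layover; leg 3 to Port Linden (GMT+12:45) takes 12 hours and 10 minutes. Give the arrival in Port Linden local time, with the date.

2:12 PM on Apr 23

Convert departure to UTC: 2:40 AM − 1:00 = 1:40 AM UTC on Apr 21.
Add 13 hours 20 minutes leg 1 → 3:00 PM UTC.
Add 5 hours 10 minutes layover in Farhaven → 8:10 PM UTC.
Add 13 hours leg 2 → 9:10 AM UTC (Apr 22).
Add 4 hours 7 minutes layover in Vienna → 1:17 PM UTC.
Add 12 hours and 10 minutes leg 3 → 1:27 AM UTC (Apr 23).
Port Linden is UTC+12:45, so local arrival = 1:27 AM + 12:45 = 2:12 PM on Apr 23.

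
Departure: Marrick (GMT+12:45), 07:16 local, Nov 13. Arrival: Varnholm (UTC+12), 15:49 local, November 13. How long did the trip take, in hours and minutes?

Departure in UTC: 07:16 − 12:45 = 18:31 on Nov 12.
Arrival in UTC: 15:49 − 12:00 = 03:49 on Nov 13.
Elapsed = 03:49 − 18:31 (+1 day) = 9 hours 18 minutes.

9 hours 18 minutes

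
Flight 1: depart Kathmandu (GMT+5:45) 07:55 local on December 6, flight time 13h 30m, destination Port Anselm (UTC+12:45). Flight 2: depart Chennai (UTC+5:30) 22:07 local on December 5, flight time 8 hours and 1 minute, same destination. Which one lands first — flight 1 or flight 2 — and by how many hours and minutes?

the second, by 15 hours 2 minutes

Flight 1 in UTC: 07:55 − 5:45 = 02:10 on Dec 6.
+13 hours 30 minutes → arrive 15:40 UTC on Dec 6.
Flight 2 in UTC: 22:07 − 5:30 = 16:37 on Dec 5.
+8 hours and 1 minute → arrive 00:38 UTC on Dec 6.
Flight 2 lands earlier by 15 hours 2 minutes.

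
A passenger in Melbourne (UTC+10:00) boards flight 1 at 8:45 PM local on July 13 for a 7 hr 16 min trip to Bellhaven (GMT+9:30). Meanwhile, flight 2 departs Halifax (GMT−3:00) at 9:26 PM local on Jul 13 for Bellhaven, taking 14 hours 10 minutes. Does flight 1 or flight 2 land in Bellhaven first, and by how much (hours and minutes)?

Flight 1 in UTC: 8:45 PM − 10:00 = 10:45 AM on Jul 13.
+7 hours and 16 minutes → arrive 6:01 PM UTC on Jul 13.
Flight 2 in UTC: 9:26 PM + 3:00 = 12:26 AM on Jul 14.
+14 hours 10 minutes → arrive 2:36 PM UTC on Jul 14.
Flight 1 lands earlier by 20 hours 35 minutes.

the first, by 20 hours 35 minutes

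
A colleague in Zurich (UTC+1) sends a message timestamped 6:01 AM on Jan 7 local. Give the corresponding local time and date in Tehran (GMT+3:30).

Tehran is 2:30 ahead of Zurich.
Shift by the zone difference: 6:01 AM + 2:30 = 8:31 AM on Jan 7 in Tehran.

8:31 AM on January 7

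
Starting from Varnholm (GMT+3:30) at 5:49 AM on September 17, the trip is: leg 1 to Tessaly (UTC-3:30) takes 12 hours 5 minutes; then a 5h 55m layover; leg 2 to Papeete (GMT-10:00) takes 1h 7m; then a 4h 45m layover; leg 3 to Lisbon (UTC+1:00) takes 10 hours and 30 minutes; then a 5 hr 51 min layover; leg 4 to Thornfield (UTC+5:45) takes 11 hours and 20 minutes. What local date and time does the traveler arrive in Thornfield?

Convert departure to UTC: 5:49 AM − 3:30 = 2:19 AM UTC on Sep 17.
Add 12 hours 5 minutes leg 1 → 2:24 PM UTC.
Add 5 hours 55 minutes layover in Tessaly → 8:19 PM UTC.
Add 1 hour 7 minutes leg 2 → 9:26 PM UTC.
Add 4 hours and 45 minutes layover in Papeete → 2:11 AM UTC (Sep 18).
Add 10 hours and 30 minutes leg 3 → 12:41 PM UTC.
Add 5 hours 51 minutes layover in Lisbon → 6:32 PM UTC.
Add 11 hours 20 minutes leg 4 → 5:52 AM UTC (Sep 19).
Thornfield is UTC+5:45, so local arrival = 5:52 AM + 5:45 = 11:37 AM on Sep 19.

11:37 AM on September 19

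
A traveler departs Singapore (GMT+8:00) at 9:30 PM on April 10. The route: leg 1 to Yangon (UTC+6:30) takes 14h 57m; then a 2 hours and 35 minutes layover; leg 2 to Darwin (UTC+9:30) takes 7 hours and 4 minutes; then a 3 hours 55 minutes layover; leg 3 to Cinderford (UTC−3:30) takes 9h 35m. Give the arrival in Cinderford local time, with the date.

Convert departure to UTC: 9:30 PM − 8:00 = 1:30 PM UTC on Apr 10.
Add 14 hours 57 minutes leg 1 → 4:27 AM UTC (Apr 11).
Add 2 hours and 35 minutes layover in Yangon → 7:02 AM UTC.
Add 7 hours 4 minutes leg 2 → 2:06 PM UTC.
Add 3 hours 55 minutes layover in Darwin → 6:01 PM UTC.
Add 9 hours 35 minutes leg 3 → 3:36 AM UTC (Apr 12).
Cinderford is UTC−3:30, so local arrival = 3:36 AM − 3:30 = 12:06 AM on Apr 12.

12:06 AM on Apr 12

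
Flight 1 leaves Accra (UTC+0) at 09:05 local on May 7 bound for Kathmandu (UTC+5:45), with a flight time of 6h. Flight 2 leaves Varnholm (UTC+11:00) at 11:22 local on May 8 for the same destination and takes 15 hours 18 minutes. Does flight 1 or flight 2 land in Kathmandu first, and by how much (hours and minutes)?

Flight 1 departs at 09:05 UTC (May 7).
+6 hours → arrive 15:05 UTC on May 7.
Flight 2 in UTC: 11:22 − 11:00 = 00:22 on May 8.
+15 hours and 18 minutes → arrive 15:40 UTC on May 8.
Flight 1 lands earlier by 24 hours 35 minutes.

the first, by 24 hours 35 minutes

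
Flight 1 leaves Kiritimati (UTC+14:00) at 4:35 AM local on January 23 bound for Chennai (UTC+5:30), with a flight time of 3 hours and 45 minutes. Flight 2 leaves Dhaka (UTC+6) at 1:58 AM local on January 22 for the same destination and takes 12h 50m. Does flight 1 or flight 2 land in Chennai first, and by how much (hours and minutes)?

Flight 1 in UTC: 4:35 AM − 14:00 = 2:35 PM on Jan 22.
+3 hours and 45 minutes → arrive 6:20 PM UTC on Jan 22.
Flight 2 in UTC: 1:58 AM − 6:00 = 7:58 PM on Jan 21.
+12 hours 50 minutes → arrive 8:48 AM UTC on Jan 22.
Flight 2 lands earlier by 9 hours 32 minutes.

the second, by 9 hours 32 minutes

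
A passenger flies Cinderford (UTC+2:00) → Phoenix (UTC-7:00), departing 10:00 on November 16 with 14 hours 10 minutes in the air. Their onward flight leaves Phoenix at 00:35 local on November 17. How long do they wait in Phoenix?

Convert departure to UTC: 10:00 − 2:00 = 08:00 UTC on Nov 16.
Add 14 hours 10 minutes flight time → 22:10 UTC.
Phoenix is UTC−7:00, so local arrival = 22:10 − 7:00 = 15:10 on Nov 16.
Layover = 00:35 − 15:10 (+1 day) = 9 hours 25 minutes.

9 hours 25 minutes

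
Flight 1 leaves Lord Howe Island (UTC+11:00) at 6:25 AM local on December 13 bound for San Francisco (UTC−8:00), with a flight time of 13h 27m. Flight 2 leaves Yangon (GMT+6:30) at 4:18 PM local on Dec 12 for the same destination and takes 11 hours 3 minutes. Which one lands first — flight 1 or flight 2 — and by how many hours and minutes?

the second, by 12 hours 1 minute

Flight 1 in UTC: 6:25 AM − 11:00 = 7:25 PM on Dec 12.
+13 hours and 27 minutes → arrive 8:52 AM UTC on Dec 13.
Flight 2 in UTC: 4:18 PM − 6:30 = 9:48 AM on Dec 12.
+11 hours and 3 minutes → arrive 8:51 PM UTC on Dec 12.
Flight 2 lands earlier by 12 hours 1 minute.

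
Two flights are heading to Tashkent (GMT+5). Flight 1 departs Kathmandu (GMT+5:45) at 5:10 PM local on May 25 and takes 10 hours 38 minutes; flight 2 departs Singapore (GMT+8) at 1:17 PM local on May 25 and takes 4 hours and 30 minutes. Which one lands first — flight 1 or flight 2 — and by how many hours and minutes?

Flight 1 in UTC: 5:10 PM − 5:45 = 11:25 AM on May 25.
+10 hours 38 minutes → arrive 10:03 PM UTC on May 25.
Flight 2 in UTC: 1:17 PM − 8:00 = 5:17 AM on May 25.
+4 hours 30 minutes → arrive 9:47 AM UTC on May 25.
Flight 2 lands earlier by 12 hours 16 minutes.

the second, by 12 hours 16 minutes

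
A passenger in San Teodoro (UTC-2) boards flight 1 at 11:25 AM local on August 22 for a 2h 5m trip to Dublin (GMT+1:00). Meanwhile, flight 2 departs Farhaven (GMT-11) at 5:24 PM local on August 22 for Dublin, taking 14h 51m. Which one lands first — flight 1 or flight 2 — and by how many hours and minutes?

the first, by 27 hours 45 minutes

Flight 1 in UTC: 11:25 AM + 2:00 = 1:25 PM on Aug 22.
+2 hours and 5 minutes → arrive 3:30 PM UTC on Aug 22.
Flight 2 in UTC: 5:24 PM + 11:00 = 4:24 AM on Aug 23.
+14 hours 51 minutes → arrive 7:15 PM UTC on Aug 23.
Flight 1 lands earlier by 27 hours 45 minutes.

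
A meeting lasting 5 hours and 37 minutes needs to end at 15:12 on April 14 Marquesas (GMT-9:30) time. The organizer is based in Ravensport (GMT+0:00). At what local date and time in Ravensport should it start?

19:05 on April 14

Target end time in UTC: 15:12 + 9:30 = 00:42 on Apr 15.
Subtract 5 hours 37 minutes → start 19:05 UTC on Apr 14.
Ravensport is UTC+0, so start is 19:05 on Apr 14.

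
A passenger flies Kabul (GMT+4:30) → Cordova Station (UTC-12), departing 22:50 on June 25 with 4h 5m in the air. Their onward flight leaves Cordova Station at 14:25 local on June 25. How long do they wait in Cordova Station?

4 hours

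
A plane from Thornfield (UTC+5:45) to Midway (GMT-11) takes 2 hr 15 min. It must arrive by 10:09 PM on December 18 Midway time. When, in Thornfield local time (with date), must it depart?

Target arrival in UTC: 10:09 PM + 11:00 = 9:09 AM on Dec 19.
Subtract 2 hours and 15 minutes → departure 6:54 AM UTC on Dec 19.
Thornfield is UTC+5:45: 6:54 AM + 5:45 = 12:39 PM on Dec 19.

12:39 PM on Dec 19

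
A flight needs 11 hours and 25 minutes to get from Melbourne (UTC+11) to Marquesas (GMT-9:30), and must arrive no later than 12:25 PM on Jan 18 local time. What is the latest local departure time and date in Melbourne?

Target arrival in UTC: 12:25 PM + 9:30 = 9:55 PM on Jan 18.
Subtract 11 hours 25 minutes → departure 10:30 AM UTC on Jan 18.
Melbourne is UTC+11:00: 10:30 AM + 11:00 = 9:30 PM on Jan 18.

9:30 PM on Jan 18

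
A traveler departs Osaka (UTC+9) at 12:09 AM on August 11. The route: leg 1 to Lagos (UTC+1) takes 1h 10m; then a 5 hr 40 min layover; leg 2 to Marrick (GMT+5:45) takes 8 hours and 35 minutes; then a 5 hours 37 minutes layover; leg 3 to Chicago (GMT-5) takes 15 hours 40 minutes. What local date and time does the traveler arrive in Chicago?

10:51 PM on August 11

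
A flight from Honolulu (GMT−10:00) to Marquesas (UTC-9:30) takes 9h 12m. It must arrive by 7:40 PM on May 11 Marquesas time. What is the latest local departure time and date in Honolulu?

Target arrival in UTC: 7:40 PM + 9:30 = 5:10 AM on May 12.
Subtract 9 hours 12 minutes → departure 7:58 PM UTC on May 11.
Honolulu is UTC−10:00: 7:58 PM − 10:00 = 9:58 AM on May 11.

9:58 AM on May 11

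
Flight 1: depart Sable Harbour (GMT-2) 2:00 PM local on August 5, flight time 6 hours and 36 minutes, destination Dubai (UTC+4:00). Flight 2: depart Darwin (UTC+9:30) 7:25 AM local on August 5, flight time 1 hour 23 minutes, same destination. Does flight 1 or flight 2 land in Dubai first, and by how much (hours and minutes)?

Flight 1 in UTC: 2:00 PM + 2:00 = 4:00 PM on Aug 5.
+6 hours 36 minutes → arrive 10:36 PM UTC on Aug 5.
Flight 2 in UTC: 7:25 AM − 9:30 = 9:55 PM on Aug 4.
+1 hour 23 minutes → arrive 11:18 PM UTC on Aug 4.
Flight 2 lands earlier by 23 hours 18 minutes.

the second, by 23 hours 18 minutes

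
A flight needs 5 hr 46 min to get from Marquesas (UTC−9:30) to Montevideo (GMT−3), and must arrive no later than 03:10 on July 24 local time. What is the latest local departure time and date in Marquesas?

14:54 on Jul 23

Target arrival in UTC: 03:10 + 3:00 = 06:10 on Jul 24.
Subtract 5 hours 46 minutes → departure 00:24 UTC on Jul 24.
Marquesas is UTC−9:30: 00:24 − 9:30 = 14:54 on Jul 23.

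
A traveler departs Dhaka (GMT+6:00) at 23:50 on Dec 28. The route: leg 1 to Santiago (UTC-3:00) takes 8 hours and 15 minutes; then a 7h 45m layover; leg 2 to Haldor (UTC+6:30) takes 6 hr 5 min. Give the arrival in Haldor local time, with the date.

22:25 on Dec 29

Convert departure to UTC: 23:50 − 6:00 = 17:50 UTC on Dec 28.
Add 8 hours and 15 minutes leg 1 → 02:05 UTC (Dec 29).
Add 7 hours and 45 minutes layover in Santiago → 09:50 UTC.
Add 6 hours and 5 minutes leg 2 → 15:55 UTC.
Haldor is UTC+6:30, so local arrival = 15:55 + 6:30 = 22:25 on Dec 29.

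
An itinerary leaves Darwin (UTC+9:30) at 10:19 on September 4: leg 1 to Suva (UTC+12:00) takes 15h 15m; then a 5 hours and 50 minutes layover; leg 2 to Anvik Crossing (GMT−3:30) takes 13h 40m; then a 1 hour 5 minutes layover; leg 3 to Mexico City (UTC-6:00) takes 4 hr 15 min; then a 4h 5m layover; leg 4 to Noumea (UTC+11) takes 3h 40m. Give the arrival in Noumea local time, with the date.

11:39 on Sep 6

Convert departure to UTC: 10:19 − 9:30 = 00:49 UTC on Sep 4.
Add 15 hours 15 minutes leg 1 → 16:04 UTC.
Add 5 hours and 50 minutes layover in Suva → 21:54 UTC.
Add 13 hours and 40 minutes leg 2 → 11:34 UTC (Sep 5).
Add 1 hour and 5 minutes layover in Anvik Crossing → 12:39 UTC.
Add 4 hours 15 minutes leg 3 → 16:54 UTC.
Add 4 hours 5 minutes layover in Mexico City → 20:59 UTC.
Add 3 hours 40 minutes leg 4 → 00:39 UTC (Sep 6).
Noumea is UTC+11:00, so local arrival = 00:39 + 11:00 = 11:39 on Sep 6.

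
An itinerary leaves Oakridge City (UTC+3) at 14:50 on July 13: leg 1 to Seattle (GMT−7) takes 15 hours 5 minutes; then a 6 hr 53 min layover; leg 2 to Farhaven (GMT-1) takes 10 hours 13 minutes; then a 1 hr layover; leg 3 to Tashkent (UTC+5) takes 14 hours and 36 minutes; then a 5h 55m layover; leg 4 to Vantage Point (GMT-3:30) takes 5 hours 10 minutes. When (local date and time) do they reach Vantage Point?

Convert departure to UTC: 14:50 − 3:00 = 11:50 UTC on Jul 13.
Add 15 hours and 5 minutes leg 1 → 02:55 UTC (Jul 14).
Add 6 hours and 53 minutes layover in Seattle → 09:48 UTC.
Add 10 hours 13 minutes leg 2 → 20:01 UTC.
Add 1 hour layover in Farhaven → 21:01 UTC.
Add 14 hours 36 minutes leg 3 → 11:37 UTC (Jul 15).
Add 5 hours 55 minutes layover in Tashkent → 17:32 UTC.
Add 5 hours and 10 minutes leg 4 → 22:42 UTC.
Vantage Point is UTC−3:30, so local arrival = 22:42 − 3:30 = 19:12 on Jul 15.

19:12 on July 15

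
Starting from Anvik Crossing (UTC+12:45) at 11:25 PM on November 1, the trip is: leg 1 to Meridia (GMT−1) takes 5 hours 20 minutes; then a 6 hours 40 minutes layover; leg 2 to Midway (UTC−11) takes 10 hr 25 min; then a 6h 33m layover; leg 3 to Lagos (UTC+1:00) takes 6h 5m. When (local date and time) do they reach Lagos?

10:43 PM on November 2

Convert departure to UTC: 11:25 PM − 12:45 = 10:40 AM UTC on Nov 1.
Add 5 hours and 20 minutes leg 1 → 4:00 PM UTC.
Add 6 hours and 40 minutes layover in Meridia → 10:40 PM UTC.
Add 10 hours 25 minutes leg 2 → 9:05 AM UTC (Nov 2).
Add 6 hours and 33 minutes layover in Midway → 3:38 PM UTC.
Add 6 hours 5 minutes leg 3 → 9:43 PM UTC.
Lagos is UTC+1:00, so local arrival = 9:43 PM + 1:00 = 10:43 PM on Nov 2.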